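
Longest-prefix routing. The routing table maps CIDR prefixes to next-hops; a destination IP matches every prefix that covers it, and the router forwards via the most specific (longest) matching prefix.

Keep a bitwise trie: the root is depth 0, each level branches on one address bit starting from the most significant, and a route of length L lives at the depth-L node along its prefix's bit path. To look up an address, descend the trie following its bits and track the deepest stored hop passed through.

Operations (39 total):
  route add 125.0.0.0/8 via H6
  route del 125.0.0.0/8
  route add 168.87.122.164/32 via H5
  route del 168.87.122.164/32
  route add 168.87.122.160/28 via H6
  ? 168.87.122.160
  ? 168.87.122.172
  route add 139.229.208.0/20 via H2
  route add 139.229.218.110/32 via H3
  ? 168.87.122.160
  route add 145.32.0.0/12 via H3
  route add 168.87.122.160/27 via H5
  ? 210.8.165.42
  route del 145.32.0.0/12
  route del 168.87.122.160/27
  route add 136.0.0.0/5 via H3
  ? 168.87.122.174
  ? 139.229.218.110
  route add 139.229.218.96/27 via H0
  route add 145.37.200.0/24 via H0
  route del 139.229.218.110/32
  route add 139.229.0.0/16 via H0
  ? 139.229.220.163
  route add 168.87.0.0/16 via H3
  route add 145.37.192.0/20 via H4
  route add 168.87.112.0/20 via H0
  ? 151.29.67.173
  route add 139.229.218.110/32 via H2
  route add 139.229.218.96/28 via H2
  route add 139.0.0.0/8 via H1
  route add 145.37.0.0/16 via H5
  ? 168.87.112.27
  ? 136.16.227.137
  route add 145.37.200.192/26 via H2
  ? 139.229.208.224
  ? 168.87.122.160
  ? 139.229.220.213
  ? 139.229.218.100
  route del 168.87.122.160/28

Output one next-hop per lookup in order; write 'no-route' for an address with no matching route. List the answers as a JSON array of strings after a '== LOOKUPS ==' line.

Apply in order:
  add 125.0.0.0/8 -> H6 at depth 8
  del 125.0.0.0/8 (clear depth 8)
  add 168.87.122.164/32 -> H5 at depth 32
  del 168.87.122.164/32 (clear depth 32)
  add 168.87.122.160/28 -> H6 at depth 28
  Q 168.87.122.160: descend 10101000010101110111101010100 ; hops seen [H6] ; pick H6
  Q 168.87.122.172: descend 1010100001010111011110101010 ; hops seen [H6] ; pick H6
  add 139.229.208.0/20 -> H2 at depth 20
  add 139.229.218.110/32 -> H3 at depth 32
  Q 168.87.122.160: descend 10101000010101110111101010100 ; hops seen [H6] ; pick H6
  add 145.32.0.0/12 -> H3 at depth 12
  add 168.87.122.160/27 -> H5 at depth 27
  Q 210.8.165.42: descend 1 ; hops seen [∅] ; pick no-route
  del 145.32.0.0/12 (clear depth 12)
  del 168.87.122.160/27 (clear depth 27)
  add 136.0.0.0/5 -> H3 at depth 5
  Q 168.87.122.174: descend 1010100001010111011110101010 ; hops seen [H6] ; pick H6
  Q 139.229.218.110: descend 10001011111001011101101001101110 ; hops seen [H3,H2,H3] ; pick H3
  add 139.229.218.96/27 -> H0 at depth 27
  add 145.37.200.0/24 -> H0 at depth 24
  del 139.229.218.110/32 (clear depth 32)
  add 139.229.0.0/16 -> H0 at depth 16
  Q 139.229.220.163: descend 100010111110010111011 ; hops seen [H3,H0,H2] ; pick H2
  add 168.87.0.0/16 -> H3 at depth 16
  add 145.37.192.0/20 -> H4 at depth 20
  add 168.87.112.0/20 -> H0 at depth 20
  Q 151.29.67.173: descend 10010 ; hops seen [∅] ; pick no-route
  add 139.229.218.110/32 -> H2 at depth 32
  add 139.229.218.96/28 -> H2 at depth 28
  add 139.0.0.0/8 -> H1 at depth 8
  add 145.37.0.0/16 -> H5 at depth 16
  Q 168.87.112.27: descend 10101000010101110111 ; hops seen [H3,H0] ; pick H0
  Q 136.16.227.137: descend 100010 ; hops seen [H3] ; pick H3
  add 145.37.200.192/26 -> H2 at depth 26
  Q 139.229.208.224: descend 10001011111001011101 ; hops seen [H3,H1,H0,H2] ; pick H2
  Q 168.87.122.160: descend 10101000010101110111101010100 ; hops seen [H3,H0,H6] ; pick H6
  Q 139.229.220.213: descend 100010111110010111011 ; hops seen [H3,H1,H0,H2] ; pick H2
  Q 139.229.218.100: descend 1000101111100101110110100110 ; hops seen [H3,H1,H0,H2,H0,H2] ; pick H2
  del 168.87.122.160/28 (clear depth 28)

== LOOKUPS ==
["H6","H6","H6","no-route","H6","H3","H2","no-route","H0","H3","H2","H6","H2","H2"]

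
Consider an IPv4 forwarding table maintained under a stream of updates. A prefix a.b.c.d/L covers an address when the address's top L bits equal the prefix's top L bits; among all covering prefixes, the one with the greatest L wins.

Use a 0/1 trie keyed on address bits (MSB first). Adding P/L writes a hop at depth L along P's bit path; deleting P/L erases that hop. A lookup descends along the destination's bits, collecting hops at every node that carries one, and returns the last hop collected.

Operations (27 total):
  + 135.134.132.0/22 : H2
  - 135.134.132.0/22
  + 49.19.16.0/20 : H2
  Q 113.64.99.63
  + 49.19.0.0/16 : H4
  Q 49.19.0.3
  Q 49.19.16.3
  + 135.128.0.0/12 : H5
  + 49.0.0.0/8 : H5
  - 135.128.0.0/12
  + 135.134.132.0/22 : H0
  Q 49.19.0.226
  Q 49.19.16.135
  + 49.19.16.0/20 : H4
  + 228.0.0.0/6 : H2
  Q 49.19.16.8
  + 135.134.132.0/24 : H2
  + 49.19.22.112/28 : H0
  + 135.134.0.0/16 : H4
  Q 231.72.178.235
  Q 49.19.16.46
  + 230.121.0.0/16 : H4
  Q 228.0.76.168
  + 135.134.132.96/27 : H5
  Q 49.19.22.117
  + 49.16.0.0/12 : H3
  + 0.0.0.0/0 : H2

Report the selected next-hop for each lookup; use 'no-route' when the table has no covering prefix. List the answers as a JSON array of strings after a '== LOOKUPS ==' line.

Apply in order:
  + 135.134.132.0/22 (H2) depth=22
  - 135.134.132.0/22 clear@22
  + 49.19.16.0/20 (H2) depth=20
  Q 113.64.99.63: descend 0 ; hops seen [∅] ; pick no-route
  + 49.19.0.0/16 (H4) depth=16
  Q 49.19.0.3: descend 0011000100010011000 ; hops seen [H4] ; pick H4
  Q 49.19.16.3: descend 00110001000100110001 ; hops seen [H4,H2] ; pick H2
  + 135.128.0.0/12 (H5) depth=12
  + 49.0.0.0/8 (H5) depth=8
  - 135.128.0.0/12 clear@12
  + 135.134.132.0/22 (H0) depth=22
  Q 49.19.0.226: descend 0011000100010011000 ; hops seen [H5,H4] ; pick H4
  Q 49.19.16.135: descend 00110001000100110001 ; hops seen [H5,H4,H2] ; pick H2
  + 49.19.16.0/20 (H4) depth=20
  + 228.0.0.0/6 (H2) depth=6
  Q 49.19.16.8: descend 00110001000100110001 ; hops seen [H5,H4,H4] ; pick H4
  + 135.134.132.0/24 (H2) depth=24
  + 49.19.22.112/28 (H0) depth=28
  + 135.134.0.0/16 (H4) depth=16
  Q 231.72.178.235: descend 111001 ; hops seen [H2] ; pick H2
  Q 49.19.16.46: descend 001100010001001100010 ; hops seen [H5,H4,H4] ; pick H4
  + 230.121.0.0/16 (H4) depth=16
  Q 228.0.76.168: descend 111001 ; hops seen [H2] ; pick H2
  + 135.134.132.96/27 (H5) depth=27
  Q 49.19.22.117: descend 0011000100010011000101100111 ; hops seen [H5,H4,H4,H0] ; pick H0
  + 49.16.0.0/12 (H3) depth=12
  + 0.0.0.0/0 (H2) depth=0

== LOOKUPS ==
["no-route","H4","H2","H4","H2","H4","H2","H4","H2","H0"]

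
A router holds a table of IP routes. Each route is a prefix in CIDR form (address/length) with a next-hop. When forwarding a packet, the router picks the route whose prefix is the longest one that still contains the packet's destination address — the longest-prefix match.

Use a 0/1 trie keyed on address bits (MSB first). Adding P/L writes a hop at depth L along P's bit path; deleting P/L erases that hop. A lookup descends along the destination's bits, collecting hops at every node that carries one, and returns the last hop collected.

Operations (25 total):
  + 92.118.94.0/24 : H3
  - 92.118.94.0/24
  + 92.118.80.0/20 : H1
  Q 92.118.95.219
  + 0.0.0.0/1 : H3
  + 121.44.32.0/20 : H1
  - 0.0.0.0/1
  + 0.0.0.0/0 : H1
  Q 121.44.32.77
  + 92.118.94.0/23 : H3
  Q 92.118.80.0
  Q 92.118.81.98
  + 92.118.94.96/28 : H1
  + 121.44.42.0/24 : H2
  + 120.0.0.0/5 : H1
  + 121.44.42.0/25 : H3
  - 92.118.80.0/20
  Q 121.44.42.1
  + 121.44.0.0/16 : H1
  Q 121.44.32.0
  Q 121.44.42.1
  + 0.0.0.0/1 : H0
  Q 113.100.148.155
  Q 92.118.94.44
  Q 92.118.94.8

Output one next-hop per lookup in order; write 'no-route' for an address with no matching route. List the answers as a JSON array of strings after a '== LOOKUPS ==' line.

Trace:
  + 92.118.94.0/24 (H3) depth=24
  - 92.118.94.0/24 clear@24
  + 92.118.80.0/20 (H1) depth=20
  Q 92.118.95.219: descend 01011100011101100101111 ; hops seen [H1] ; pick H1
  + 0.0.0.0/1 (H3) depth=1
  + 121.44.32.0/20 (H1) depth=20
  - 0.0.0.0/1 clear@1
  + 0.0.0.0/0 (H1) depth=0
  Q 121.44.32.77: descend 01111001001011000010 ; hops seen [H1,H1] ; pick H1
  + 92.118.94.0/23 (H3) depth=23
  Q 92.118.80.0: descend 01011100011101100101 ; hops seen [H1,H1] ; pick H1
  Q 92.118.81.98: descend 01011100011101100101 ; hops seen [H1,H1] ; pick H1
  + 92.118.94.96/28 (H1) depth=28
  + 121.44.42.0/24 (H2) depth=24
  + 120.0.0.0/5 (H1) depth=5
  + 121.44.42.0/25 (H3) depth=25
  - 92.118.80.0/20 clear@20
  Q 121.44.42.1: descend 0111100100101100001010100 ; hops seen [H1,H1,H1,H2,H3] ; pick H3
  + 121.44.0.0/16 (H1) depth=16
  Q 121.44.32.0: descend 01111001001011000010 ; hops seen [H1,H1,H1,H1] ; pick H1
  Q 121.44.42.1: descend 0111100100101100001010100 ; hops seen [H1,H1,H1,H1,H2,H3] ; pick H3
  + 0.0.0.0/1 (H0) depth=1
  Q 113.100.148.155: descend 0111 ; hops seen [H1,H0] ; pick H0
  Q 92.118.94.44: descend 0101110001110110010111100 ; hops seen [H1,H0,H3] ; pick H3
  Q 92.118.94.8: descend 0101110001110110010111100 ; hops seen [H1,H0,H3] ; pick H3

== LOOKUPS ==
["H1","H1","H1","H1","H3","H1","H3","H0","H3","H3"]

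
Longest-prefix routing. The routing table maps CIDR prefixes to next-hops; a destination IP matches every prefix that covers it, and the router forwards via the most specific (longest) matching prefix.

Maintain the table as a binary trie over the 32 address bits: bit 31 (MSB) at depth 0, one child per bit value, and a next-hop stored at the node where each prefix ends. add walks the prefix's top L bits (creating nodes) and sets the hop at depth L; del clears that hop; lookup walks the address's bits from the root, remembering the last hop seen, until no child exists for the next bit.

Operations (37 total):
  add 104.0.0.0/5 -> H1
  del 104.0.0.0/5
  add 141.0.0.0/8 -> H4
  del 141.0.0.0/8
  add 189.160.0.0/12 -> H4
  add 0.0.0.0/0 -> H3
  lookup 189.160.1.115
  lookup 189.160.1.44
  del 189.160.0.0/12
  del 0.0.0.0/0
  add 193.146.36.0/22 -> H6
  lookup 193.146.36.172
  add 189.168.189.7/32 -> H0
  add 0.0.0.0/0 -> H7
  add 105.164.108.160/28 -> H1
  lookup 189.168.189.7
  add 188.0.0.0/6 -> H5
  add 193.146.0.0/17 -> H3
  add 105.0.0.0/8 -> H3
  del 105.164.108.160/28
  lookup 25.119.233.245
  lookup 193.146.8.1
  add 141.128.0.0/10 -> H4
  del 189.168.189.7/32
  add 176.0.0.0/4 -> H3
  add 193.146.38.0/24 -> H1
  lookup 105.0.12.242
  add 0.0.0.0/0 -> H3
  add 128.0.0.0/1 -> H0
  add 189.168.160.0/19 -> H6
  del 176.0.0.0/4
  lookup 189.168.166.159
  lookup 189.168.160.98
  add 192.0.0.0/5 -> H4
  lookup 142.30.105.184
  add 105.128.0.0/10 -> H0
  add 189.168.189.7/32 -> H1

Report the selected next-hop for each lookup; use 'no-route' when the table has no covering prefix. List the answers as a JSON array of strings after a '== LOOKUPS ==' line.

Trace:
  + 104.0.0.0/5 (H1) depth=5
  del 104.0.0.0/5 (clear depth 5)
  + 141.0.0.0/8 (H4) depth=8
  del 141.0.0.0/8 (clear depth 8)
  + 189.160.0.0/12 (H4) depth=12
  + 0.0.0.0/0 (H3) depth=0
  Q 189.160.1.115: descend 101111011010 ; hops seen [H3,H4] ; pick H4
  Q 189.160.1.44: descend 101111011010 ; hops seen [H3,H4] ; pick H4
  del 189.160.0.0/12 (clear depth 12)
  del 0.0.0.0/0 (clear depth 0)
  + 193.146.36.0/22 (H6) depth=22
  Q 193.146.36.172: descend 1100000110010010001001 ; hops seen [H6] ; pick H6
  + 189.168.189.7/32 (H0) depth=32
  + 0.0.0.0/0 (H7) depth=0
  + 105.164.108.160/28 (H1) depth=28
  Q 189.168.189.7: descend 10111101101010001011110100000111 ; hops seen [H7,H0] ; pick H0
  + 188.0.0.0/6 (H5) depth=6
  + 193.146.0.0/17 (H3) depth=17
  + 105.0.0.0/8 (H3) depth=8
  del 105.164.108.160/28 (clear depth 28)
  Q 25.119.233.245: descend 0 ; hops seen [H7] ; pick H7
  Q 193.146.8.1: descend 110000011001001000 ; hops seen [H7,H3] ; pick H3
  + 141.128.0.0/10 (H4) depth=10
  del 189.168.189.7/32 (clear depth 32)
  + 176.0.0.0/4 (H3) depth=4
  + 193.146.38.0/24 (H1) depth=24
  Q 105.0.12.242: descend 01101001 ; hops seen [H7,H3] ; pick H3
  + 0.0.0.0/0 (H3) depth=0
  + 128.0.0.0/1 (H0) depth=1
  + 189.168.160.0/19 (H6) depth=19
  del 176.0.0.0/4 (clear depth 4)
  Q 189.168.166.159: descend 1011110110101000101 ; hops seen [H3,H0,H5,H6] ; pick H6
  Q 189.168.160.98: descend 1011110110101000101 ; hops seen [H3,H0,H5,H6] ; pick H6
  + 192.0.0.0/5 (H4) depth=5
  Q 142.30.105.184: descend 100011 ; hops seen [H3,H0] ; pick H0
  + 105.128.0.0/10 (H0) depth=10
  + 189.168.189.7/32 (H1) depth=32

== LOOKUPS ==
["H4","H4","H6","H0","H7","H3","H3","H6","H6","H0"]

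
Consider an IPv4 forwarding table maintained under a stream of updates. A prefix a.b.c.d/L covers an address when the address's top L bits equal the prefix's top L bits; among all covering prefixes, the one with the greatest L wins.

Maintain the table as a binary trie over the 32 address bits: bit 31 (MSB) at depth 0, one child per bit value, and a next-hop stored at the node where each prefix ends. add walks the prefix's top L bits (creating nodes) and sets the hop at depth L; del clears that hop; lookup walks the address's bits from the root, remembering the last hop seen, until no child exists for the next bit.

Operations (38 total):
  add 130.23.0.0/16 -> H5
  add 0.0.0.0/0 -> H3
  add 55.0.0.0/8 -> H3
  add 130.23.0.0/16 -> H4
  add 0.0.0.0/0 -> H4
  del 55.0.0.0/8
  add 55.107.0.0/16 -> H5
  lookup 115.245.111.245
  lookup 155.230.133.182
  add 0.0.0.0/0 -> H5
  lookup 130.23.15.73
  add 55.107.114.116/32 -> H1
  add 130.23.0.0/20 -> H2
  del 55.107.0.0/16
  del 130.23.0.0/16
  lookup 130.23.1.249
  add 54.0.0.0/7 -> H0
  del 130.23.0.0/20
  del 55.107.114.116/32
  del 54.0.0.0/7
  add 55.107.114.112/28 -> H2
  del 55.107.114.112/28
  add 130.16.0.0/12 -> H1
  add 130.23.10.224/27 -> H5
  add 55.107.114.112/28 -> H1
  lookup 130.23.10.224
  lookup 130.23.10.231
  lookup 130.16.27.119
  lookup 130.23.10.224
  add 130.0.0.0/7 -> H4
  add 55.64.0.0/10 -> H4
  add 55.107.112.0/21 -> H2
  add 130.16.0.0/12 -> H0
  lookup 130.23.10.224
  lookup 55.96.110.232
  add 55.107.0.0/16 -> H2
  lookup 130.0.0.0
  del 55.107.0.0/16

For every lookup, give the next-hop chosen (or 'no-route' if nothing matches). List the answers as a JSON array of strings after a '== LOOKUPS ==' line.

Process each operation:
  + 130.23.0.0/16 (H5) depth=16
  + 0.0.0.0/0 (H3) depth=0
  + 55.0.0.0/8 (H3) depth=8
  + 130.23.0.0/16 (H4) depth=16
  + 0.0.0.0/0 (H4) depth=0
  del 55.0.0.0/8 (clear depth 8)
  + 55.107.0.0/16 (H5) depth=16
  ? 115.245.111.245  path d0:H4→d1:-  best=H4
  ? 155.230.133.182  path d0:H4→d1:-→d2:-→d3:-  best=H4
  + 0.0.0.0/0 (H5) depth=0
  ? 130.23.15.73  path d0:H5→d1:-→d2:-→d3:-→d4:-→d5:-→d6:-→d7:-→d8:-→d9:-→d10:-→d11:-→d12:-→d13:-→d14:-→d15:-→d16:H4  best=H4
  + 55.107.114.116/32 (H1) depth=32
  + 130.23.0.0/20 (H2) depth=20
  del 55.107.0.0/16 (clear depth 16)
  del 130.23.0.0/16 (clear depth 16)
  ? 130.23.1.249  path d0:H5→d1:-→d2:-→d3:-→d4:-→d5:-→d6:-→d7:-→d8:-→d9:-→d10:-→d11:-→d12:-→d13:-→d14:-→d15:-→d16:-→d17:-→d18:-→d19:-→d20:H2  best=H2
  + 54.0.0.0/7 (H0) depth=7
  del 130.23.0.0/20 (clear depth 20)
  del 55.107.114.116/32 (clear depth 32)
  del 54.0.0.0/7 (clear depth 7)
  + 55.107.114.112/28 (H2) depth=28
  del 55.107.114.112/28 (clear depth 28)
  + 130.16.0.0/12 (H1) depth=12
  + 130.23.10.224/27 (H5) depth=27
  + 55.107.114.112/28 (H1) depth=28
  ? 130.23.10.224  path d0:H5→d1:-→d2:-→d3:-→d4:-→d5:-→d6:-→d7:-→d8:-→d9:-→d10:-→d11:-→d12:H1→d13:-→d14:-→d15:-→d16:-→d17:-→d18:-→d19:-→d20:-→d21:-→d22:-→d23:-→d24:-→d25:-→d26:-→d27:H5  best=H5
  ? 130.23.10.231  path d0:H5→d1:-→d2:-→d3:-→d4:-→d5:-→d6:-→d7:-→d8:-→d9:-→d10:-→d11:-→d12:H1→d13:-→d14:-→d15:-→d16:-→d17:-→d18:-→d19:-→d20:-→d21:-→d22:-→d23:-→d24:-→d25:-→d26:-→d27:H5  best=H5
  ? 130.16.27.119  path d0:H5→d1:-→d2:-→d3:-→d4:-→d5:-→d6:-→d7:-→d8:-→d9:-→d10:-→d11:-→d12:H1→d13:-  best=H1
  ? 130.23.10.224  path d0:H5→d1:-→d2:-→d3:-→d4:-→d5:-→d6:-→d7:-→d8:-→d9:-→d10:-→d11:-→d12:H1→d13:-→d14:-→d15:-→d16:-→d17:-→d18:-→d19:-→d20:-→d21:-→d22:-→d23:-→d24:-→d25:-→d26:-→d27:H5  best=H5
  + 130.0.0.0/7 (H4) depth=7
  + 55.64.0.0/10 (H4) depth=10
  + 55.107.112.0/21 (H2) depth=21
  + 130.16.0.0/12 (H0) depth=12
  ? 130.23.10.224  path d0:H5→d1:-→d2:-→d3:-→d4:-→d5:-→d6:-→d7:H4→d8:-→d9:-→d10:-→d11:-→d12:H0→d13:-→d14:-→d15:-→d16:-→d17:-→d18:-→d19:-→d20:-→d21:-→d22:-→d23:-→d24:-→d25:-→d26:-→d27:H5  best=H5
  ? 55.96.110.232  path d0:H5→d1:-→d2:-→d3:-→d4:-→d5:-→d6:-→d7:-→d8:-→d9:-→d10:H4→d11:-→d12:-  best=H4
  + 55.107.0.0/16 (H2) depth=16
  ? 130.0.0.0  path d0:H5→d1:-→d2:-→d3:-→d4:-→d5:-→d6:-→d7:H4→d8:-→d9:-→d10:-→d11:-  best=H4
  del 55.107.0.0/16 (clear depth 16)

== LOOKUPS ==
["H4","H4","H4","H2","H5","H5","H1","H5","H5","H4","H4"]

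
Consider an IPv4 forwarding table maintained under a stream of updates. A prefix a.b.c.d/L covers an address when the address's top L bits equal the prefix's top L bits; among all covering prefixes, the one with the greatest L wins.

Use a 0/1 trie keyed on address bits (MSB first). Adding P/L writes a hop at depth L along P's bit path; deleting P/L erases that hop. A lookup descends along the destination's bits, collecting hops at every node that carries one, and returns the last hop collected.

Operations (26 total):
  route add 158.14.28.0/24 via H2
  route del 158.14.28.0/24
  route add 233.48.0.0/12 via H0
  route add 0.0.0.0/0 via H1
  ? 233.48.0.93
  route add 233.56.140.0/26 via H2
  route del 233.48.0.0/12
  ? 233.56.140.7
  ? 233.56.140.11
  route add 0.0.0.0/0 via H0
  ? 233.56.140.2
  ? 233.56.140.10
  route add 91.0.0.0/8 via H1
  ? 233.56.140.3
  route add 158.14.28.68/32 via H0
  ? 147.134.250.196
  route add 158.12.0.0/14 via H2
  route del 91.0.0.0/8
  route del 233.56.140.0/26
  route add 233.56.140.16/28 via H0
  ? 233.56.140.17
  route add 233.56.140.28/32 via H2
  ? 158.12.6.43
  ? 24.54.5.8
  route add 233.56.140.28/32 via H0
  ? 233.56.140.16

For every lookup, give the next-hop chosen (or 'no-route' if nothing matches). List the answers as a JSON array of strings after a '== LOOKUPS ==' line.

Trace:
  + 158.14.28.0/24 (H2) depth=24
  del 158.14.28.0/24 (clear depth 24)
  + 233.48.0.0/12 (H0) depth=12
  + 0.0.0.0/0 (H1) depth=0
  ? 233.48.0.93  path d0:H1→d1:-→d2:-→d3:-→d4:-→d5:-→d6:-→d7:-→d8:-→d9:-→d10:-→d11:-→d12:H0  best=H0
  + 233.56.140.0/26 (H2) depth=26
  del 233.48.0.0/12 (clear depth 12)
  ? 233.56.140.7  path d0:H1→d1:-→d2:-→d3:-→d4:-→d5:-→d6:-→d7:-→d8:-→d9:-→d10:-→d11:-→d12:-→d13:-→d14:-→d15:-→d16:-→d17:-→d18:-→d19:-→d20:-→d21:-→d22:-→d23:-→d24:-→d25:-→d26:H2  best=H2
  ? 233.56.140.11  path d0:H1→d1:-→d2:-→d3:-→d4:-→d5:-→d6:-→d7:-→d8:-→d9:-→d10:-→d11:-→d12:-→d13:-→d14:-→d15:-→d16:-→d17:-→d18:-→d19:-→d20:-→d21:-→d22:-→d23:-→d24:-→d25:-→d26:H2  best=H2
  + 0.0.0.0/0 (H0) depth=0
  ? 233.56.140.2  path d0:H0→d1:-→d2:-→d3:-→d4:-→d5:-→d6:-→d7:-→d8:-→d9:-→d10:-→d11:-→d12:-→d13:-→d14:-→d15:-→d16:-→d17:-→d18:-→d19:-→d20:-→d21:-→d22:-→d23:-→d24:-→d25:-→d26:H2  best=H2
  ? 233.56.140.10  path d0:H0→d1:-→d2:-→d3:-→d4:-→d5:-→d6:-→d7:-→d8:-→d9:-→d10:-→d11:-→d12:-→d13:-→d14:-→d15:-→d16:-→d17:-→d18:-→d19:-→d20:-→d21:-→d22:-→d23:-→d24:-→d25:-→d26:H2  best=H2
  + 91.0.0.0/8 (H1) depth=8
  ? 233.56.140.3  path d0:H0→d1:-→d2:-→d3:-→d4:-→d5:-→d6:-→d7:-→d8:-→d9:-→d10:-→d11:-→d12:-→d13:-→d14:-→d15:-→d16:-→d17:-→d18:-→d19:-→d20:-→d21:-→d22:-→d23:-→d24:-→d25:-→d26:H2  best=H2
  + 158.14.28.68/32 (H0) depth=32
  ? 147.134.250.196  path d0:H0→d1:-→d2:-→d3:-→d4:-  best=H0
  + 158.12.0.0/14 (H2) depth=14
  del 91.0.0.0/8 (clear depth 8)
  del 233.56.140.0/26 (clear depth 26)
  + 233.56.140.16/28 (H0) depth=28
  ? 233.56.140.17  path d0:H0→d1:-→d2:-→d3:-→d4:-→d5:-→d6:-→d7:-→d8:-→d9:-→d10:-→d11:-→d12:-→d13:-→d14:-→d15:-→d16:-→d17:-→d18:-→d19:-→d20:-→d21:-→d22:-→d23:-→d24:-→d25:-→d26:-→d27:-→d28:H0  best=H0
  + 233.56.140.28/32 (H2) depth=32
  ? 158.12.6.43  path d0:H0→d1:-→d2:-→d3:-→d4:-→d5:-→d6:-→d7:-→d8:-→d9:-→d10:-→d11:-→d12:-→d13:-→d14:H2  best=H2
  ? 24.54.5.8  path d0:H0→d1:-  best=H0
  + 233.56.140.28/32 (H0) depth=32
  ? 233.56.140.16  path d0:H0→d1:-→d2:-→d3:-→d4:-→d5:-→d6:-→d7:-→d8:-→d9:-→d10:-→d11:-→d12:-→d13:-→d14:-→d15:-→d16:-→d17:-→d18:-→d19:-→d20:-→d21:-→d22:-→d23:-→d24:-→d25:-→d26:-→d27:-→d28:H0  best=H0

== LOOKUPS ==
["H0","H2","H2","H2","H2","H2","H0","H0","H2","H0","H0"]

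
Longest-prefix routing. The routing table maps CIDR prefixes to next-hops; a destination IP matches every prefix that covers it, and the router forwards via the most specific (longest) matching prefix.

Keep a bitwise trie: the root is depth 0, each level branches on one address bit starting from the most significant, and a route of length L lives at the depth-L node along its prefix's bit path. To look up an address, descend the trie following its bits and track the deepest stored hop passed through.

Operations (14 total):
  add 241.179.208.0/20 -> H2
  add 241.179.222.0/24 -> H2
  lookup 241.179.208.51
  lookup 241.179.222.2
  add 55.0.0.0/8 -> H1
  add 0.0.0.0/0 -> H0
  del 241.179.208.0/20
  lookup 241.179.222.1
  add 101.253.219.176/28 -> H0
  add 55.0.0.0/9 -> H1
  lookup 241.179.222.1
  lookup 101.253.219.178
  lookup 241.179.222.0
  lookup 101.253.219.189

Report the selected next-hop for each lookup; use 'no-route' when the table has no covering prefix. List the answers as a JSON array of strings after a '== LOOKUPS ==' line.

Process each operation:
  + 241.179.208.0/20 (H2) depth=20
  + 241.179.222.0/24 (H2) depth=24
  ? 241.179.208.51  path d0:-→d1:-→d2:-→d3:-→d4:-→d5:-→d6:-→d7:-→d8:-→d9:-→d10:-→d11:-→d12:-→d13:-→d14:-→d15:-→d16:-→d17:-→d18:-→d19:-→d20:H2  best=H2
  ? 241.179.222.2  path d0:-→d1:-→d2:-→d3:-→d4:-→d5:-→d6:-→d7:-→d8:-→d9:-→d10:-→d11:-→d12:-→d13:-→d14:-→d15:-→d16:-→d17:-→d18:-→d19:-→d20:H2→d21:-→d22:-→d23:-→d24:H2  best=H2
  + 55.0.0.0/8 (H1) depth=8
  + 0.0.0.0/0 (H0) depth=0
  - 241.179.208.0/20 clear@20
  ? 241.179.222.1  path d0:H0→d1:-→d2:-→d3:-→d4:-→d5:-→d6:-→d7:-→d8:-→d9:-→d10:-→d11:-→d12:-→d13:-→d14:-→d15:-→d16:-→d17:-→d18:-→d19:-→d20:-→d21:-→d22:-→d23:-→d24:H2  best=H2
  + 101.253.219.176/28 (H0) depth=28
  + 55.0.0.0/9 (H1) depth=9
  ? 241.179.222.1  path d0:H0→d1:-→d2:-→d3:-→d4:-→d5:-→d6:-→d7:-→d8:-→d9:-→d10:-→d11:-→d12:-→d13:-→d14:-→d15:-→d16:-→d17:-→d18:-→d19:-→d20:-→d21:-→d22:-→d23:-→d24:H2  best=H2
  ? 101.253.219.178  path d0:H0→d1:-→d2:-→d3:-→d4:-→d5:-→d6:-→d7:-→d8:-→d9:-→d10:-→d11:-→d12:-→d13:-→d14:-→d15:-→d16:-→d17:-→d18:-→d19:-→d20:-→d21:-→d22:-→d23:-→d24:-→d25:-→d26:-→d27:-→d28:H0  best=H0
  ? 241.179.222.0  path d0:H0→d1:-→d2:-→d3:-→d4:-→d5:-→d6:-→d7:-→d8:-→d9:-→d10:-→d11:-→d12:-→d13:-→d14:-→d15:-→d16:-→d17:-→d18:-→d19:-→d20:-→d21:-→d22:-→d23:-→d24:H2  best=H2
  ? 101.253.219.189  path d0:H0→d1:-→d2:-→d3:-→d4:-→d5:-→d6:-→d7:-→d8:-→d9:-→d10:-→d11:-→d12:-→d13:-→d14:-→d15:-→d16:-→d17:-→d18:-→d19:-→d20:-→d21:-→d22:-→d23:-→d24:-→d25:-→d26:-→d27:-→d28:H0  best=H0

== LOOKUPS ==
["H2","H2","H2","H2","H0","H2","H0"]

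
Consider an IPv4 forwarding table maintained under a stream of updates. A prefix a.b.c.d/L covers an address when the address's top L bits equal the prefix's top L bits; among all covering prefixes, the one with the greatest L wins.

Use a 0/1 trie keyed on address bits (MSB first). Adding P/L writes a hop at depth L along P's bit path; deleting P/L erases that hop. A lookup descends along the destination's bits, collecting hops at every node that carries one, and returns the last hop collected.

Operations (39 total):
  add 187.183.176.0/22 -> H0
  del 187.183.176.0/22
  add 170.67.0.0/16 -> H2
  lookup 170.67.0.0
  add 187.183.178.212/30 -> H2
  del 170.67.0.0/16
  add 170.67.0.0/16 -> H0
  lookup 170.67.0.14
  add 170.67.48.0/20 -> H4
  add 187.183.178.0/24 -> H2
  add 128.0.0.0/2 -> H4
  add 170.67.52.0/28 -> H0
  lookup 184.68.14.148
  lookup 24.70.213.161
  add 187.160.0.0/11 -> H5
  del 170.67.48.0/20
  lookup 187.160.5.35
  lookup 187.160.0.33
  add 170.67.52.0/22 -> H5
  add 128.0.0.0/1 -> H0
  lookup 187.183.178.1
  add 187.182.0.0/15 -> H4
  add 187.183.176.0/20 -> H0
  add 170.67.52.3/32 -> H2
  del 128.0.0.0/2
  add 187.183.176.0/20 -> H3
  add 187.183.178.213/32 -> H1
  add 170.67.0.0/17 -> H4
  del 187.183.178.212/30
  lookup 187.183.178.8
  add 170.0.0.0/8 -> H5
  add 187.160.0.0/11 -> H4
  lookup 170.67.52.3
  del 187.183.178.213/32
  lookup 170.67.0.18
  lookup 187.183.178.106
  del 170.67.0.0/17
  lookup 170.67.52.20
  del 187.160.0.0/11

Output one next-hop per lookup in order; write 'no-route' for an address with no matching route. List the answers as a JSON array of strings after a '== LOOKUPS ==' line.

Apply in order:
  + 187.183.176.0/22 (H0) depth=22
  del 187.183.176.0/22 (clear depth 22)
  + 170.67.0.0/16 (H2) depth=16
  Q 170.67.0.0: descend 1010101001000011 ; hops seen [H2] ; pick H2
  + 187.183.178.212/30 (H2) depth=30
  del 170.67.0.0/16 (clear depth 16)
  + 170.67.0.0/16 (H0) depth=16
  Q 170.67.0.14: descend 1010101001000011 ; hops seen [H0] ; pick H0
  + 170.67.48.0/20 (H4) depth=20
  + 187.183.178.0/24 (H2) depth=24
  + 128.0.0.0/2 (H4) depth=2
  + 170.67.52.0/28 (H0) depth=28
  Q 184.68.14.148: descend 101110 ; hops seen [H4] ; pick H4
  Q 24.70.213.161: descend ε ; hops seen [∅] ; pick no-route
  + 187.160.0.0/11 (H5) depth=11
  del 170.67.48.0/20 (clear depth 20)
  Q 187.160.5.35: descend 10111011101 ; hops seen [H4,H5] ; pick H5
  Q 187.160.0.33: descend 10111011101 ; hops seen [H4,H5] ; pick H5
  + 170.67.52.0/22 (H5) depth=22
  + 128.0.0.0/1 (H0) depth=1
  Q 187.183.178.1: descend 101110111011011110110010 ; hops seen [H0,H4,H5,H2] ; pick H2
  + 187.182.0.0/15 (H4) depth=15
  + 187.183.176.0/20 (H0) depth=20
  + 170.67.52.3/32 (H2) depth=32
  del 128.0.0.0/2 (clear depth 2)
  + 187.183.176.0/20 (H3) depth=20
  + 187.183.178.213/32 (H1) depth=32
  + 170.67.0.0/17 (H4) depth=17
  del 187.183.178.212/30 (clear depth 30)
  Q 187.183.178.8: descend 101110111011011110110010 ; hops seen [H0,H5,H4,H3,H2] ; pick H2
  + 170.0.0.0/8 (H5) depth=8
  + 187.160.0.0/11 (H4) depth=11
  Q 170.67.52.3: descend 10101010010000110011010000000011 ; hops seen [H0,H5,H0,H4,H5,H0,H2] ; pick H2
  del 187.183.178.213/32 (clear depth 32)
  Q 170.67.0.18: descend 101010100100001100 ; hops seen [H0,H5,H0,H4] ; pick H4
  Q 187.183.178.106: descend 101110111011011110110010 ; hops seen [H0,H4,H4,H3,H2] ; pick H2
  del 170.67.0.0/17 (clear depth 17)
  Q 170.67.52.20: descend 101010100100001100110100000 ; hops seen [H0,H5,H0,H5] ; pick H5
  del 187.160.0.0/11 (clear depth 11)

== LOOKUPS ==
["H2","H0","H4","no-route","H5","H5","H2","H2","H2","H4","H2","H5"]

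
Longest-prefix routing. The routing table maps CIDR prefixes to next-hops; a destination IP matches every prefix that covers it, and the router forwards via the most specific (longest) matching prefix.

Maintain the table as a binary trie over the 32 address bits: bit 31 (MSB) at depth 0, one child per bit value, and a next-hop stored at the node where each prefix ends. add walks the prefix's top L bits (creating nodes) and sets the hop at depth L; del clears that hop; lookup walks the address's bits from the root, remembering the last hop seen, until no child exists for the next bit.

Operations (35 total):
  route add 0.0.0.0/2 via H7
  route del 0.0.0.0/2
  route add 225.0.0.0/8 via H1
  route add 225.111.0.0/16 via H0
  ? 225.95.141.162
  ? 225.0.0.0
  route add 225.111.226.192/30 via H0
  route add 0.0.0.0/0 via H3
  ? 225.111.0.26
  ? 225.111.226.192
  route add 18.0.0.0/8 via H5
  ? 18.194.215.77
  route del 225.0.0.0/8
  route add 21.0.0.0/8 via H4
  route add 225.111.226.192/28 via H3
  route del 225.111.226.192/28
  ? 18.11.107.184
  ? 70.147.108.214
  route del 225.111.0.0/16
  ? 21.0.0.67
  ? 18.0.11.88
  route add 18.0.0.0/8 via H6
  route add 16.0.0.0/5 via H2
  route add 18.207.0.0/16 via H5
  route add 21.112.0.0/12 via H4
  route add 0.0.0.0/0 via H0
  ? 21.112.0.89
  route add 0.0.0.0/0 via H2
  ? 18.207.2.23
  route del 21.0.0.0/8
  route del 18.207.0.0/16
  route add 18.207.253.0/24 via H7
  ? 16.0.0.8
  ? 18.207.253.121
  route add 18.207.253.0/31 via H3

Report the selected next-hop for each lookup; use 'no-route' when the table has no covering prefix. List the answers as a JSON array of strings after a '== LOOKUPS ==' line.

Trace:
  + 0.0.0.0/2 (H7) depth=2
  del 0.0.0.0/2 (clear depth 2)
  + 225.0.0.0/8 (H1) depth=8
  + 225.111.0.0/16 (H0) depth=16
  lookup 225.95.141.162: bits 1110000101 walk d0:-→d1:-→d2:-→d3:-→d4:-→d5:-→d6:-→d7:-→d8:H1→d9:-→d10:- -> H1
  lookup 225.0.0.0: bits 111000010 walk d0:-→d1:-→d2:-→d3:-→d4:-→d5:-→d6:-→d7:-→d8:H1→d9:- -> H1
  + 225.111.226.192/30 (H0) depth=30
  + 0.0.0.0/0 (H3) depth=0
  lookup 225.111.0.26: bits 1110000101101111 walk d0:H3→d1:-→d2:-→d3:-→d4:-→d5:-→d6:-→d7:-→d8:H1→d9:-→d10:-→d11:-→d12:-→d13:-→d14:-→d15:-→d16:H0 -> H0
  lookup 225.111.226.192: bits 111000010110111111100010110000 walk d0:H3→d1:-→d2:-→d3:-→d4:-→d5:-→d6:-→d7:-→d8:H1→d9:-→d10:-→d11:-→d12:-→d13:-→d14:-→d15:-→d16:H0→d17:-→d18:-→d19:-→d20:-→d21:-→d22:-→d23:-→d24:-→d25:-→d26:-→d27:-→d28:-→d29:-→d30:H0 -> H0
  + 18.0.0.0/8 (H5) depth=8
  lookup 18.194.215.77: bits 00010010 walk d0:H3→d1:-→d2:-→d3:-→d4:-→d5:-→d6:-→d7:-→d8:H5 -> H5
  del 225.0.0.0/8 (clear depth 8)
  + 21.0.0.0/8 (H4) depth=8
  + 225.111.226.192/28 (H3) depth=28
  del 225.111.226.192/28 (clear depth 28)
  lookup 18.11.107.184: bits 00010010 walk d0:H3→d1:-→d2:-→d3:-→d4:-→d5:-→d6:-→d7:-→d8:H5 -> H5
  lookup 70.147.108.214: bits 0 walk d0:H3→d1:- -> H3
  del 225.111.0.0/16 (clear depth 16)
  lookup 21.0.0.67: bits 00010101 walk d0:H3→d1:-→d2:-→d3:-→d4:-→d5:-→d6:-→d7:-→d8:H4 -> H4
  lookup 18.0.11.88: bits 00010010 walk d0:H3→d1:-→d2:-→d3:-→d4:-→d5:-→d6:-→d7:-→d8:H5 -> H5
  + 18.0.0.0/8 (H6) depth=8
  + 16.0.0.0/5 (H2) depth=5
  + 18.207.0.0/16 (H5) depth=16
  + 21.112.0.0/12 (H4) depth=12
  + 0.0.0.0/0 (H0) depth=0
  lookup 21.112.0.89: bits 000101010111 walk d0:H0→d1:-→d2:-→d3:-→d4:-→d5:H2→d6:-→d7:-→d8:H4→d9:-→d10:-→d11:-→d12:H4 -> H4
  + 0.0.0.0/0 (H2) depth=0
  lookup 18.207.2.23: bits 0001001011001111 walk d0:H2→d1:-→d2:-→d3:-→d4:-→d5:H2→d6:-→d7:-→d8:H6→d9:-→d10:-→d11:-→d12:-→d13:-→d14:-→d15:-→d16:H5 -> H5
  del 21.0.0.0/8 (clear depth 8)
  del 18.207.0.0/16 (clear depth 16)
  + 18.207.253.0/24 (H7) depth=24
  lookup 16.0.0.8: bits 000100 walk d0:H2→d1:-→d2:-→d3:-→d4:-→d5:H2→d6:- -> H2
  lookup 18.207.253.121: bits 000100101100111111111101 walk d0:H2→d1:-→d2:-→d3:-→d4:-→d5:H2→d6:-→d7:-→d8:H6→d9:-→d10:-→d11:-→d12:-→d13:-→d14:-→d15:-→d16:-→d17:-→d18:-→d19:-→d20:-→d21:-→d22:-→d23:-→d24:H7 -> H7
  + 18.207.253.0/31 (H3) depth=31

== LOOKUPS ==
["H1","H1","H0","H0","H5","H5","H3","H4","H5","H4","H5","H2","H7"]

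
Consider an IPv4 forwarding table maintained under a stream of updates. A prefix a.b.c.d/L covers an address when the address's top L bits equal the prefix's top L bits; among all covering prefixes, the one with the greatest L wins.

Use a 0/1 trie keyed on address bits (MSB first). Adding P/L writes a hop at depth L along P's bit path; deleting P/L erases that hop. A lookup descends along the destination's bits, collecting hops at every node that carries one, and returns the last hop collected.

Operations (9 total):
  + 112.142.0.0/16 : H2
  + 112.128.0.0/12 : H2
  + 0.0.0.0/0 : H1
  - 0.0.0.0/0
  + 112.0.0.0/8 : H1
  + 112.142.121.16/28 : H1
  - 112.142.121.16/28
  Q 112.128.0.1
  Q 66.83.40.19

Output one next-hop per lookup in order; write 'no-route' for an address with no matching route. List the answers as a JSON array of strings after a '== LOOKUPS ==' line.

Trace:
  add 112.142.0.0/16 -> H2 at depth 16
  add 112.128.0.0/12 -> H2 at depth 12
  add 0.0.0.0/0 -> H1 at depth 0
  - 0.0.0.0/0 clear@0
  add 112.0.0.0/8 -> H1 at depth 8
  add 112.142.121.16/28 -> H1 at depth 28
  - 112.142.121.16/28 clear@28
  ? 112.128.0.1  path d0:-→d1:-→d2:-→d3:-→d4:-→d5:-→d6:-→d7:-→d8:H1→d9:-→d10:-→d11:-→d12:H2  best=H2
  ? 66.83.40.19  path d0:-→d1:-→d2:-  best=no-route

== LOOKUPS ==
["H2","no-route"]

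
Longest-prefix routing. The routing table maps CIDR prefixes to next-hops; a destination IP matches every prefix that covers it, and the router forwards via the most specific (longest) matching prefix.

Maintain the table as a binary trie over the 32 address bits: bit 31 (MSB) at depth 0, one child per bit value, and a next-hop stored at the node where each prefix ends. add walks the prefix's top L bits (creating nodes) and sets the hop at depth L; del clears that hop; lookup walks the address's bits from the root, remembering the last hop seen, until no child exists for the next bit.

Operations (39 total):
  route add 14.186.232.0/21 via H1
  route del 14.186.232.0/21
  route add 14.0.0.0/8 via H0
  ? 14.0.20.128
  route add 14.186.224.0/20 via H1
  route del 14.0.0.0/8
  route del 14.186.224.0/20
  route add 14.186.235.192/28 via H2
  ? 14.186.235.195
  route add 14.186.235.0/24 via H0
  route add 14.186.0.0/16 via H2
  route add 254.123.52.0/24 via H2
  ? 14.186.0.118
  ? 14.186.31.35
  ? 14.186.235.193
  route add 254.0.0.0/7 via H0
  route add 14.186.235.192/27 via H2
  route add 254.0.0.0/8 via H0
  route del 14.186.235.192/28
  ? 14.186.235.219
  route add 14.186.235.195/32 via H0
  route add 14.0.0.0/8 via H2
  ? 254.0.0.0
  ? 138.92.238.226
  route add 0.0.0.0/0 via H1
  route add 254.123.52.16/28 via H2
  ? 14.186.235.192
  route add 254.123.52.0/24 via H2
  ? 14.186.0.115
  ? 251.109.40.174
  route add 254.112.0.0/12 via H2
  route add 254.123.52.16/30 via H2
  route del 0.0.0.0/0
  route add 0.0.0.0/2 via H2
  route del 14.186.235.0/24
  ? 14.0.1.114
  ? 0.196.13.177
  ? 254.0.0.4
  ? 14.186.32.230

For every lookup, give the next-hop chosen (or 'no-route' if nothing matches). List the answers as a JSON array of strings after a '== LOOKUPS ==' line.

Trace:
  add 14.186.232.0/21 -> H1 at depth 21
  - 14.186.232.0/21 clear@21
  add 14.0.0.0/8 -> H0 at depth 8
  ? 14.0.20.128  path d0:-→d1:-→d2:-→d3:-→d4:-→d5:-→d6:-→d7:-→d8:H0  best=H0
  add 14.186.224.0/20 -> H1 at depth 20
  - 14.0.0.0/8 clear@8
  - 14.186.224.0/20 clear@20
  add 14.186.235.192/28 -> H2 at depth 28
  ? 14.186.235.195  path d0:-→d1:-→d2:-→d3:-→d4:-→d5:-→d6:-→d7:-→d8:-→d9:-→d10:-→d11:-→d12:-→d13:-→d14:-→d15:-→d16:-→d17:-→d18:-→d19:-→d20:-→d21:-→d22:-→d23:-→d24:-→d25:-→d26:-→d27:-→d28:H2  best=H2
  add 14.186.235.0/24 -> H0 at depth 24
  add 14.186.0.0/16 -> H2 at depth 16
  add 254.123.52.0/24 -> H2 at depth 24
  ? 14.186.0.118  path d0:-→d1:-→d2:-→d3:-→d4:-→d5:-→d6:-→d7:-→d8:-→d9:-→d10:-→d11:-→d12:-→d13:-→d14:-→d15:-→d16:H2  best=H2
  ? 14.186.31.35  path d0:-→d1:-→d2:-→d3:-→d4:-→d5:-→d6:-→d7:-→d8:-→d9:-→d10:-→d11:-→d12:-→d13:-→d14:-→d15:-→d16:H2  best=H2
  ? 14.186.235.193  path d0:-→d1:-→d2:-→d3:-→d4:-→d5:-→d6:-→d7:-→d8:-→d9:-→d10:-→d11:-→d12:-→d13:-→d14:-→d15:-→d16:H2→d17:-→d18:-→d19:-→d20:-→d21:-→d22:-→d23:-→d24:H0→d25:-→d26:-→d27:-→d28:H2  best=H2
  add 254.0.0.0/7 -> H0 at depth 7
  add 14.186.235.192/27 -> H2 at depth 27
  add 254.0.0.0/8 -> H0 at depth 8
  - 14.186.235.192/28 clear@28
  ? 14.186.235.219  path d0:-→d1:-→d2:-→d3:-→d4:-→d5:-→d6:-→d7:-→d8:-→d9:-→d10:-→d11:-→d12:-→d13:-→d14:-→d15:-→d16:H2→d17:-→d18:-→d19:-→d20:-→d21:-→d22:-→d23:-→d24:H0→d25:-→d26:-→d27:H2  best=H2
  add 14.186.235.195/32 -> H0 at depth 32
  add 14.0.0.0/8 -> H2 at depth 8
  ? 254.0.0.0  path d0:-→d1:-→d2:-→d3:-→d4:-→d5:-→d6:-→d7:H0→d8:H0→d9:-  best=H0
  ? 138.92.238.226  path d0:-→d1:-  best=no-route
  add 0.0.0.0/0 -> H1 at depth 0
  add 254.123.52.16/28 -> H2 at depth 28
  ? 14.186.235.192  path d0:H1→d1:-→d2:-→d3:-→d4:-→d5:-→d6:-→d7:-→d8:H2→d9:-→d10:-→d11:-→d12:-→d13:-→d14:-→d15:-→d16:H2→d17:-→d18:-→d19:-→d20:-→d21:-→d22:-→d23:-→d24:H0→d25:-→d26:-→d27:H2→d28:-→d29:-→d30:-  best=H2
  add 254.123.52.0/24 -> H2 at depth 24
  ? 14.186.0.115  path d0:H1→d1:-→d2:-→d3:-→d4:-→d5:-→d6:-→d7:-→d8:H2→d9:-→d10:-→d11:-→d12:-→d13:-→d14:-→d15:-→d16:H2  best=H2
  ? 251.109.40.174  path d0:H1→d1:-→d2:-→d3:-→d4:-→d5:-  best=H1
  add 254.112.0.0/12 -> H2 at depth 12
  add 254.123.52.16/30 -> H2 at depth 30
  - 0.0.0.0/0 clear@0
  add 0.0.0.0/2 -> H2 at depth 2
  - 14.186.235.0/24 clear@24
  ? 14.0.1.114  path d0:-→d1:-→d2:H2→d3:-→d4:-→d5:-→d6:-→d7:-→d8:H2  best=H2
  ? 0.196.13.177  path d0:-→d1:-→d2:H2→d3:-→d4:-  best=H2
  ? 254.0.0.4  path d0:-→d1:-→d2:-→d3:-→d4:-→d5:-→d6:-→d7:H0→d8:H0→d9:-  best=H0
  ? 14.186.32.230  path d0:-→d1:-→d2:H2→d3:-→d4:-→d5:-→d6:-→d7:-→d8:H2→d9:-→d10:-→d11:-→d12:-→d13:-→d14:-→d15:-→d16:H2  best=H2

== LOOKUPS ==
["H0","H2","H2","H2","H2","H2","H0","no-route","H2","H2","H1","H2","H2","H0","H2"]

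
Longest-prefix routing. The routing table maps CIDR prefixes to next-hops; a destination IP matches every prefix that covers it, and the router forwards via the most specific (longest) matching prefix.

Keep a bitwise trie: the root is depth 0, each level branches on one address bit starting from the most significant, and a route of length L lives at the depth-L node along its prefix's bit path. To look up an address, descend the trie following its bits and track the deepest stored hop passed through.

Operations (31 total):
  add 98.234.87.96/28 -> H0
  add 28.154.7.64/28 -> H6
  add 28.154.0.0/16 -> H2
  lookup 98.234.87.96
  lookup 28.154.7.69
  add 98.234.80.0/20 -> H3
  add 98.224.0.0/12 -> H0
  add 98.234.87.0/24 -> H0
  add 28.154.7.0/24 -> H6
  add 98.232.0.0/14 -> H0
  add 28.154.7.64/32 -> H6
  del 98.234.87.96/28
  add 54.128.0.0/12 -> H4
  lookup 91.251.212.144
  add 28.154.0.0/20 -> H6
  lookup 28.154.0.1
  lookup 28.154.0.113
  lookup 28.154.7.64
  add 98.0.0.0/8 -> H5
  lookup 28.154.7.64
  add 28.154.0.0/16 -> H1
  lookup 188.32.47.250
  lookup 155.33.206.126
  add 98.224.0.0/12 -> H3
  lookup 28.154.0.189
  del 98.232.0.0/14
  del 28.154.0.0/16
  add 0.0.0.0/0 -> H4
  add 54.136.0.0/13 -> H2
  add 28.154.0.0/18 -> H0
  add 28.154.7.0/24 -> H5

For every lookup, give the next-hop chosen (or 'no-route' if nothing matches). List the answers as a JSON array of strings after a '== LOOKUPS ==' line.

Process each operation:
  add 98.234.87.96/28 -> H0 at depth 28
  add 28.154.7.64/28 -> H6 at depth 28
  add 28.154.0.0/16 -> H2 at depth 16
  ? 98.234.87.96  path d0:-→d1:-→d2:-→d3:-→d4:-→d5:-→d6:-→d7:-→d8:-→d9:-→d10:-→d11:-→d12:-→d13:-→d14:-→d15:-→d16:-→d17:-→d18:-→d19:-→d20:-→d21:-→d22:-→d23:-→d24:-→d25:-→d26:-→d27:-→d28:H0  best=H0
  ? 28.154.7.69  path d0:-→d1:-→d2:-→d3:-→d4:-→d5:-→d6:-→d7:-→d8:-→d9:-→d10:-→d11:-→d12:-→d13:-→d14:-→d15:-→d16:H2→d17:-→d18:-→d19:-→d20:-→d21:-→d22:-→d23:-→d24:-→d25:-→d26:-→d27:-→d28:H6  best=H6
  add 98.234.80.0/20 -> H3 at depth 20
  add 98.224.0.0/12 -> H0 at depth 12
  add 98.234.87.0/24 -> H0 at depth 24
  add 28.154.7.0/24 -> H6 at depth 24
  add 98.232.0.0/14 -> H0 at depth 14
  add 28.154.7.64/32 -> H6 at depth 32
  - 98.234.87.96/28 clear@28
  add 54.128.0.0/12 -> H4 at depth 12
  ? 91.251.212.144  path d0:-→d1:-→d2:-  best=no-route
  add 28.154.0.0/20 -> H6 at depth 20
  ? 28.154.0.1  path d0:-→d1:-→d2:-→d3:-→d4:-→d5:-→d6:-→d7:-→d8:-→d9:-→d10:-→d11:-→d12:-→d13:-→d14:-→d15:-→d16:H2→d17:-→d18:-→d19:-→d20:H6→d21:-  best=H6
  ? 28.154.0.113  path d0:-→d1:-→d2:-→d3:-→d4:-→d5:-→d6:-→d7:-→d8:-→d9:-→d10:-→d11:-→d12:-→d13:-→d14:-→d15:-→d16:H2→d17:-→d18:-→d19:-→d20:H6→d21:-  best=H6
  ? 28.154.7.64  path d0:-→d1:-→d2:-→d3:-→d4:-→d5:-→d6:-→d7:-→d8:-→d9:-→d10:-→d11:-→d12:-→d13:-→d14:-→d15:-→d16:H2→d17:-→d18:-→d19:-→d20:H6→d21:-→d22:-→d23:-→d24:H6→d25:-→d26:-→d27:-→d28:H6→d29:-→d30:-→d31:-→d32:H6  best=H6
  add 98.0.0.0/8 -> H5 at depth 8
  ? 28.154.7.64  path d0:-→d1:-→d2:-→d3:-→d4:-→d5:-→d6:-→d7:-→d8:-→d9:-→d10:-→d11:-→d12:-→d13:-→d14:-→d15:-→d16:H2→d17:-→d18:-→d19:-→d20:H6→d21:-→d22:-→d23:-→d24:H6→d25:-→d26:-→d27:-→d28:H6→d29:-→d30:-→d31:-→d32:H6  best=H6
  add 28.154.0.0/16 -> H1 at depth 16
  ? 188.32.47.250  path d0:-  best=no-route
  ? 155.33.206.126  path d0:-  best=no-route
  add 98.224.0.0/12 -> H3 at depth 12
  ? 28.154.0.189  path d0:-→d1:-→d2:-→d3:-→d4:-→d5:-→d6:-→d7:-→d8:-→d9:-→d10:-→d11:-→d12:-→d13:-→d14:-→d15:-→d16:H1→d17:-→d18:-→d19:-→d20:H6→d21:-  best=H6
  - 98.232.0.0/14 clear@14
  - 28.154.0.0/16 clear@16
  add 0.0.0.0/0 -> H4 at depth 0
  add 54.136.0.0/13 -> H2 at depth 13
  add 28.154.0.0/18 -> H0 at depth 18
  add 28.154.7.0/24 -> H5 at depth 24

== LOOKUPS ==
["H0","H6","no-route","H6","H6","H6","H6","no-route","no-route","H6"]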